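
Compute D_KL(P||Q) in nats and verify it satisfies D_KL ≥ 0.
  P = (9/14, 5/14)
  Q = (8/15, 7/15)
0.0245 nats

KL divergence satisfies the Gibbs inequality: D_KL(P||Q) ≥ 0 for all distributions P, Q.

D_KL(P||Q) = Σ p(x) log(p(x)/q(x))
Term by term:
  x=0: 9/14 × log_e[(9/14)/(8/15)] = 0.1201
  x=1: 5/14 × log_e[(5/14)/(7/15)] = -0.0955
D_KL(P||Q) = 0.0245 nats

D_KL(P||Q) = 0.0245 ≥ 0 ✓

This non-negativity is a fundamental property: relative entropy cannot be negative because it measures how different Q is from P.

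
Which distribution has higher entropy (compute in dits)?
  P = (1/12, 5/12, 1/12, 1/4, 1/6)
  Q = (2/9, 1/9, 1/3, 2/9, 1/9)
Q

Computing entropies in dits:
H(P) = 0.6185
H(Q) = 0.6614

Distribution Q has higher entropy.

Intuition: The distribution closer to uniform (more spread out) has higher entropy.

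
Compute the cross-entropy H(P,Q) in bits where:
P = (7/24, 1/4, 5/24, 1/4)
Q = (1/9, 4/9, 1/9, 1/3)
2.2737 bits

Cross-entropy: H(P,Q) = -Σ p(x) log q(x)

Alternatively: H(P,Q) = H(P) + D_KL(P||Q)
H(P) = 1.9899 bits
D_KL(P||Q) = 0.2837 bits

H(P,Q) = 1.9899 + 0.2837 = 2.2737 bits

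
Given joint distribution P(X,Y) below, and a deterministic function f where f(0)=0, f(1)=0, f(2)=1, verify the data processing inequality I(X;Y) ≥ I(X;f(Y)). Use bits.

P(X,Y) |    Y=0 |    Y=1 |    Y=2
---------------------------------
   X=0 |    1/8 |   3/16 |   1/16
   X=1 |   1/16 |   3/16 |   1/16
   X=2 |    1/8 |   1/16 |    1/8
I(X;Y) = 0.0950, I(X;f(Y)) = 0.0385, inequality holds: 0.0950 ≥ 0.0385

Data Processing Inequality: For any Markov chain X → Y → Z, we have I(X;Y) ≥ I(X;Z).

Here Z = f(Y) is a deterministic function of Y, forming X → Y → Z.

Original I(X;Y) = 0.0950 bits

After applying f:
P(X,Z) where Z=f(Y):
- P(X,Z=0) = P(X,Y=0) + P(X,Y=1)
- P(X,Z=1) = P(X,Y=2)

I(X;Z) = I(X;f(Y)) = 0.0385 bits

Verification: 0.0950 ≥ 0.0385 ✓

Information cannot be created by processing; the function f can only lose information about X.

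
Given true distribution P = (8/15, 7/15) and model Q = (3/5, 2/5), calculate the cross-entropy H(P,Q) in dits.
0.3040 dits

Cross-entropy: H(P,Q) = -Σ p(x) log q(x)

Alternatively: H(P,Q) = H(P) + D_KL(P||Q)
H(P) = 0.3001 dits
D_KL(P||Q) = 0.0040 dits

H(P,Q) = 0.3001 + 0.0040 = 0.3040 dits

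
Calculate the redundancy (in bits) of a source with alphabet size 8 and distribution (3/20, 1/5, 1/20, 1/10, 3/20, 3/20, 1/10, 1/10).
0.0913 bits

Redundancy measures how far a source is from maximum entropy:
R = H_max - H(X)

Maximum entropy for 8 symbols: H_max = log_2(8) = 3.0000 bits
Actual entropy: H(X) = 2.9087 bits
Redundancy: R = 3.0000 - 2.9087 = 0.0913 bits

This redundancy represents potential for compression: the source could be compressed by 0.0913 bits per symbol.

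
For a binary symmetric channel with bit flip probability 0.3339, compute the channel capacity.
0.0811 bits

For a binary symmetric channel (BSC) with error probability p:
Capacity C = 1 - H(p) bits per symbol

where H(p) = -p log₂(p) - (1-p) log₂(1-p) is the binary entropy function.

H(0.3339) = 0.9189 bits
C = 1 - 0.9189 = 0.0811 bits per symbol

This means we can reliably transmit up to 0.0811 bits of information per channel use.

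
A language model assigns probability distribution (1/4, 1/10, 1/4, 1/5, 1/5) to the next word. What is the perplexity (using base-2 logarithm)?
4.7931

Perplexity is 2^H (or exp(H) for natural log).

First, H = -Σ p log p = 2.2610 bits
Perplexity = 2^2.2610 = 4.7931

Interpretation: The model's uncertainty is equivalent to choosing uniformly among 4.8 options.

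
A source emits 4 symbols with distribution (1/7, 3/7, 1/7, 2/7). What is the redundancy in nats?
0.1093 nats

Redundancy measures how far a source is from maximum entropy:
R = H_max - H(X)

Maximum entropy for 4 symbols: H_max = log_e(4) = 1.3863 nats
Actual entropy: H(X) = 1.2770 nats
Redundancy: R = 1.3863 - 1.2770 = 0.1093 nats

This redundancy represents potential for compression: the source could be compressed by 0.1093 nats per symbol.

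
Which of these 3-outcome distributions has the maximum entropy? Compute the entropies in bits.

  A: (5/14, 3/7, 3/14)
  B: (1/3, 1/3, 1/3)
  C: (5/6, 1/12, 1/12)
B

For a discrete distribution over n outcomes, entropy is maximized by the uniform distribution.

Computing entropies:
H(A) = 1.5306 bits
H(B) = 1.5850 bits
H(C) = 0.8167 bits

The uniform distribution (where all probabilities equal 1/3) achieves the maximum entropy of log_2(3) = 1.5850 bits.

Distribution B has the highest entropy.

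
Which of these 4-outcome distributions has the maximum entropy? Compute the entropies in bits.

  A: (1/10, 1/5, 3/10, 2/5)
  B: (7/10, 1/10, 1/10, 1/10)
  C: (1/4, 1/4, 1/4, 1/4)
C

For a discrete distribution over n outcomes, entropy is maximized by the uniform distribution.

Computing entropies:
H(A) = 1.8464 bits
H(B) = 1.3568 bits
H(C) = 2.0000 bits

The uniform distribution (where all probabilities equal 1/4) achieves the maximum entropy of log_2(4) = 2.0000 bits.

Distribution C has the highest entropy.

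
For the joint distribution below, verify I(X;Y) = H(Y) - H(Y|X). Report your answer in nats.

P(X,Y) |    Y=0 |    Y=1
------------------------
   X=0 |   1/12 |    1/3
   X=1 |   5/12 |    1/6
I(X;Y) = 0.1357 nats

Mutual information has multiple equivalent forms:
- I(X;Y) = H(X) - H(X|Y)
- I(X;Y) = H(Y) - H(Y|X)
- I(X;Y) = H(X) + H(Y) - H(X,Y)

Computing all quantities:
H(X) = 0.6792, H(Y) = 0.6931, H(X,Y) = 1.2367
H(X|Y) = 0.5435, H(Y|X) = 0.5575

Verification:
H(X) - H(X|Y) = 0.6792 - 0.5435 = 0.1357
H(Y) - H(Y|X) = 0.6931 - 0.5575 = 0.1357
H(X) + H(Y) - H(X,Y) = 0.6792 + 0.6931 - 1.2367 = 0.1357

All forms give I(X;Y) = 0.1357 nats. ✓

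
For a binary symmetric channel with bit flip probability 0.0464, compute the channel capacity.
0.7291 bits

For a binary symmetric channel (BSC) with error probability p:
Capacity C = 1 - H(p) bits per symbol

where H(p) = -p log₂(p) - (1-p) log₂(1-p) is the binary entropy function.

H(0.0464) = 0.2709 bits
C = 1 - 0.2709 = 0.7291 bits per symbol

This means we can reliably transmit up to 0.7291 bits of information per channel use.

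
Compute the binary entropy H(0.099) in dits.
0.1402 dits

The binary entropy function is:
H(p) = -p log(p) - (1-p) log(1-p)

H(0.099) = -0.099 × log_10(0.099) - 0.901 × log_10(0.901)
H(0.099) = 0.1402 dits

Note: Binary entropy is maximized at p=0.5 (H=1 bit) and minimized at p=0 or p=1 (H=0).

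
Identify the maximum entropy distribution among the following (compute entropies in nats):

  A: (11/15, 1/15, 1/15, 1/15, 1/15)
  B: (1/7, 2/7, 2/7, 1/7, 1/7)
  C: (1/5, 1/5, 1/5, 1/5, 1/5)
C

For a discrete distribution over n outcomes, entropy is maximized by the uniform distribution.

Computing entropies:
H(A) = 0.9496 nats
H(B) = 1.5498 nats
H(C) = 1.6094 nats

The uniform distribution (where all probabilities equal 1/5) achieves the maximum entropy of log_e(5) = 1.6094 nats.

Distribution C has the highest entropy.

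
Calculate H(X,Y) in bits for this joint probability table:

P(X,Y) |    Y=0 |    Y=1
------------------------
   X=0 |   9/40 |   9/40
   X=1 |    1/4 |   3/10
1.9895 bits

Joint entropy is H(X,Y) = -Σ_{x,y} p(x,y) log p(x,y).

Summing over all non-zero entries:
H(X,Y) = -[9/40·log_2(9/40) + 9/40·log_2(9/40) + 1/4·log_2(1/4) + 3/10·log_2(3/10)]
H(X,Y) = 1.9895 bits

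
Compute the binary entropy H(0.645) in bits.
0.9385 bits

The binary entropy function is:
H(p) = -p log(p) - (1-p) log(1-p)

H(0.645) = -0.645 × log_2(0.645) - 0.355 × log_2(0.355)
H(0.645) = 0.9385 bits

Note: Binary entropy is maximized at p=0.5 (H=1 bit) and minimized at p=0 or p=1 (H=0).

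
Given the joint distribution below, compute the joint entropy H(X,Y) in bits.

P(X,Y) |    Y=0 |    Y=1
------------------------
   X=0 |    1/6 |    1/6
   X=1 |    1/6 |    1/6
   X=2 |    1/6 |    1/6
2.5850 bits

Joint entropy is H(X,Y) = -Σ_{x,y} p(x,y) log p(x,y).

Summing over all non-zero entries:
H(X,Y) = -[1/6·log_2(1/6) + 1/6·log_2(1/6) + 1/6·log_2(1/6) + 1/6·log_2(1/6) + 1/6·log_2(1/6) + 1/6·log_2(1/6)]
H(X,Y) = 2.5850 bits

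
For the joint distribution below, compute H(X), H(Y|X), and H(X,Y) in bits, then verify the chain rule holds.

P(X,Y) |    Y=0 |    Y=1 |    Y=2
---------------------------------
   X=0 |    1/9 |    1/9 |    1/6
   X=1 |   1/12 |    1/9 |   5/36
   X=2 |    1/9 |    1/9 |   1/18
H(X,Y) = 3.1179, H(X) = 1.5715, H(Y|X) = 1.5463 (all in bits)

Chain rule: H(X,Y) = H(X) + H(Y|X)

Left side — joint entropy directly:
H(X,Y) = -Σ p(x,y) log p(x,y) = 3.1179 bits

Right side — compute H(Y|X) from the conditional distributions:
P(X) = (7/18, 1/3, 5/18), so H(X) = 1.5715 bits
H(Y|X) = Σ_x P(X=x) · H(Y|X=x):
  P(Y|X=0) = (2/7, 2/7, 3/7), H(Y|X=0) = 1.5567, weight P(X=0) = 7/18
  P(Y|X=1) = (1/4, 1/3, 5/12), H(Y|X=1) = 1.5546, weight P(X=1) = 1/3
  P(Y|X=2) = (2/5, 2/5, 1/5), H(Y|X=2) = 1.5219, weight P(X=2) = 5/18
H(Y|X) = 1.5463 bits

H(X) + H(Y|X) = 1.5715 + 1.5463 = 3.1179 bits

Both sides equal 3.1179 bits. ✓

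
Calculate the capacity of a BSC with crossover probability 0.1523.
0.3844 bits

For a binary symmetric channel (BSC) with error probability p:
Capacity C = 1 - H(p) bits per symbol

where H(p) = -p log₂(p) - (1-p) log₂(1-p) is the binary entropy function.

H(0.1523) = 0.6156 bits
C = 1 - 0.6156 = 0.3844 bits per symbol

This means we can reliably transmit up to 0.3844 bits of information per channel use.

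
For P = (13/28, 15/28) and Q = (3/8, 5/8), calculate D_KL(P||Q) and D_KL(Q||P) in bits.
D_KL(P||Q) = 0.0239, D_KL(Q||P) = 0.0234

KL divergence is not symmetric: D_KL(P||Q) ≠ D_KL(Q||P) in general.

D_KL(P||Q) = 0.0239 bits
D_KL(Q||P) = 0.0234 bits

No, they are not equal!

This asymmetry is why KL divergence is not a true distance metric.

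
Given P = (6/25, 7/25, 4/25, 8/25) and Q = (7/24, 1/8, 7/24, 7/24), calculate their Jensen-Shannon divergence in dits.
0.0115 dits

Jensen-Shannon divergence is:
JSD(P||Q) = 0.5 × D_KL(P||M) + 0.5 × D_KL(Q||M)
where M = 0.5 × (P + Q) is the mixture distribution.

M = 0.5 × (6/25, 7/25, 4/25, 8/25) + 0.5 × (7/24, 1/8, 7/24, 7/24) = (0.265833, 0.2025, 0.225833, 0.305833)

D_KL(P||M) = 0.0111 dits
D_KL(Q||M) = 0.0120 dits

JSD(P||Q) = 0.5 × 0.0111 + 0.5 × 0.0120 = 0.0115 dits

Unlike KL divergence, JSD is symmetric and bounded: 0 ≤ JSD ≤ log(2).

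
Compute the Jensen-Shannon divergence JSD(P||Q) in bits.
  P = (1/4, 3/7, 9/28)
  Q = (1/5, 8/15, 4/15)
0.0080 bits

Jensen-Shannon divergence is:
JSD(P||Q) = 0.5 × D_KL(P||M) + 0.5 × D_KL(Q||M)
where M = 0.5 × (P + Q) is the mixture distribution.

M = 0.5 × (1/4, 3/7, 9/28) + 0.5 × (1/5, 8/15, 4/15) = (9/40, 0.480952, 0.294048)

D_KL(P||M) = 0.0080 bits
D_KL(Q||M) = 0.0080 bits

JSD(P||Q) = 0.5 × 0.0080 + 0.5 × 0.0080 = 0.0080 bits

Unlike KL divergence, JSD is symmetric and bounded: 0 ≤ JSD ≤ log(2).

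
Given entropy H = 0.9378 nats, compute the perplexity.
2.5544

Perplexity is e^H (or exp(H) for natural log).

H = 0.9378 nats
Perplexity = e^0.9378 = 2.5544

Interpretation: The model's uncertainty is equivalent to choosing uniformly among 2.6 options.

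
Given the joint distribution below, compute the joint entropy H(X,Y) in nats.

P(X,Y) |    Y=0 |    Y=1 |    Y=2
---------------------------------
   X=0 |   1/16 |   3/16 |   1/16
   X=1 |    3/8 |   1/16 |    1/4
1.5481 nats

Joint entropy is H(X,Y) = -Σ_{x,y} p(x,y) log p(x,y).

Summing over all non-zero entries:
H(X,Y) = -[1/16·log_e(1/16) + 3/16·log_e(3/16) + 1/16·log_e(1/16) + 3/8·log_e(3/8) + 1/16·log_e(1/16) + 1/4·log_e(1/4)]
H(X,Y) = 1.5481 nats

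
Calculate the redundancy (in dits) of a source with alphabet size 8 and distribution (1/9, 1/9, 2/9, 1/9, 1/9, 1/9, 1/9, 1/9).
0.0157 dits

Redundancy measures how far a source is from maximum entropy:
R = H_max - H(X)

Maximum entropy for 8 symbols: H_max = log_10(8) = 0.9031 dits
Actual entropy: H(X) = 0.8873 dits
Redundancy: R = 0.9031 - 0.8873 = 0.0157 dits

This redundancy represents potential for compression: the source could be compressed by 0.0157 dits per symbol.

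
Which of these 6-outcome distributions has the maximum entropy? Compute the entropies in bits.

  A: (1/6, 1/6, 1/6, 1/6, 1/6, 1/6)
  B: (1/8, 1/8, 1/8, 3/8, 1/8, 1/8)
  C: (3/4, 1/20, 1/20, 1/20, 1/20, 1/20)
A

For a discrete distribution over n outcomes, entropy is maximized by the uniform distribution.

Computing entropies:
H(A) = 2.5850 bits
H(B) = 2.4056 bits
H(C) = 1.3918 bits

The uniform distribution (where all probabilities equal 1/6) achieves the maximum entropy of log_2(6) = 2.5850 bits.

Distribution A has the highest entropy.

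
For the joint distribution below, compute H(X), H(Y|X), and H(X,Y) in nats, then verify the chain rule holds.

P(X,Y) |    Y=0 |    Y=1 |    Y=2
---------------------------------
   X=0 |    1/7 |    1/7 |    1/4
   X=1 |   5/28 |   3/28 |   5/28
H(X,Y) = 1.7571, H(X) = 0.6906, H(Y|X) = 1.0665 (all in nats)

Chain rule: H(X,Y) = H(X) + H(Y|X)

Left side — joint entropy directly:
H(X,Y) = -Σ p(x,y) log p(x,y) = 1.7571 nats

Right side — compute H(Y|X) from the conditional distributions:
P(X) = (15/28, 13/28), so H(X) = 0.6906 nats
H(Y|X) = Σ_x P(X=x) · H(Y|X=x):
  P(Y|X=0) = (4/15, 4/15, 7/15), H(Y|X=0) = 1.0606, weight P(X=0) = 15/28
  P(Y|X=1) = (5/13, 3/13, 5/13), H(Y|X=1) = 1.0734, weight P(X=1) = 13/28
H(Y|X) = 1.0665 nats

H(X) + H(Y|X) = 0.6906 + 1.0665 = 1.7571 nats

Both sides equal 1.7571 nats. ✓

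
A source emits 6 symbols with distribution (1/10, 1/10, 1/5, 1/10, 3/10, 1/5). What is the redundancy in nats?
0.0960 nats

Redundancy measures how far a source is from maximum entropy:
R = H_max - H(X)

Maximum entropy for 6 symbols: H_max = log_e(6) = 1.7918 nats
Actual entropy: H(X) = 1.6957 nats
Redundancy: R = 1.7918 - 1.6957 = 0.0960 nats

This redundancy represents potential for compression: the source could be compressed by 0.0960 nats per symbol.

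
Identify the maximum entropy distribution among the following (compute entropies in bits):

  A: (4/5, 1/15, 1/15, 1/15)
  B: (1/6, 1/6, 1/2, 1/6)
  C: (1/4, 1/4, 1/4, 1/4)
C

For a discrete distribution over n outcomes, entropy is maximized by the uniform distribution.

Computing entropies:
H(A) = 1.0389 bits
H(B) = 1.7925 bits
H(C) = 2.0000 bits

The uniform distribution (where all probabilities equal 1/4) achieves the maximum entropy of log_2(4) = 2.0000 bits.

Distribution C has the highest entropy.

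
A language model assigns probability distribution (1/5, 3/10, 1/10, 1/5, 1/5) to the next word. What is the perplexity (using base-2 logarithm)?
4.7451

Perplexity is 2^H (or exp(H) for natural log).

First, H = -Σ p log p = 2.2464 bits
Perplexity = 2^2.2464 = 4.7451

Interpretation: The model's uncertainty is equivalent to choosing uniformly among 4.7 options.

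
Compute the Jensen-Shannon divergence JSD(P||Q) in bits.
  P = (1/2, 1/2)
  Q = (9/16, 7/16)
0.0028 bits

Jensen-Shannon divergence is:
JSD(P||Q) = 0.5 × D_KL(P||M) + 0.5 × D_KL(Q||M)
where M = 0.5 × (P + Q) is the mixture distribution.

M = 0.5 × (1/2, 1/2) + 0.5 × (9/16, 7/16) = (17/32, 15/32)

D_KL(P||M) = 0.0028 bits
D_KL(Q||M) = 0.0028 bits

JSD(P||Q) = 0.5 × 0.0028 + 0.5 × 0.0028 = 0.0028 bits

Unlike KL divergence, JSD is symmetric and bounded: 0 ≤ JSD ≤ log(2).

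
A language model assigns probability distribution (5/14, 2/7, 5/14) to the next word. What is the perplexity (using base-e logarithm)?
2.9843

Perplexity is e^H (or exp(H) for natural log).

First, H = -Σ p log p = 1.0934 nats
Perplexity = e^1.0934 = 2.9843

Interpretation: The model's uncertainty is equivalent to choosing uniformly among 3.0 options.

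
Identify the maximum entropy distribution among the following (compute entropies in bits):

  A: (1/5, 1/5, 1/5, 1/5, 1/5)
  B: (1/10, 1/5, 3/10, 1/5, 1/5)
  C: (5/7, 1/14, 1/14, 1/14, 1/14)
A

For a discrete distribution over n outcomes, entropy is maximized by the uniform distribution.

Computing entropies:
H(A) = 2.3219 bits
H(B) = 2.2464 bits
H(C) = 1.4345 bits

The uniform distribution (where all probabilities equal 1/5) achieves the maximum entropy of log_2(5) = 2.3219 bits.

Distribution A has the highest entropy.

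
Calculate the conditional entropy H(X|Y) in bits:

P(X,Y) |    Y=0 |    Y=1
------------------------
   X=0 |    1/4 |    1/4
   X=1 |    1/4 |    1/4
1.0000 bits

Using the chain rule: H(X|Y) = H(X,Y) - H(Y)

First, compute H(X,Y) = 2.0000 bits

Marginal P(Y) = (1/2, 1/2)
H(Y) = 1.0000 bits

H(X|Y) = H(X,Y) - H(Y) = 2.0000 - 1.0000 = 1.0000 bits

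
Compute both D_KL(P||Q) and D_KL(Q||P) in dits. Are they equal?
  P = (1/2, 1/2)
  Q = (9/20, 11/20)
D_KL(P||Q) = 0.0022, D_KL(Q||P) = 0.0022

KL divergence is not symmetric: D_KL(P||Q) ≠ D_KL(Q||P) in general.

D_KL(P||Q) = 0.0022 dits
D_KL(Q||P) = 0.0022 dits

In this case they happen to be equal (to 4 decimal places).

This asymmetry is why KL divergence is not a true distance metric.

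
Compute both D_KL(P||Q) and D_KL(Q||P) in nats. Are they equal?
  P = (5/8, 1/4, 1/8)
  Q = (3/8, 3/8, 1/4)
D_KL(P||Q) = 0.1313, D_KL(Q||P) = 0.1338

KL divergence is not symmetric: D_KL(P||Q) ≠ D_KL(Q||P) in general.

D_KL(P||Q) = 0.1313 nats
D_KL(Q||P) = 0.1338 nats

No, they are not equal!

This asymmetry is why KL divergence is not a true distance metric.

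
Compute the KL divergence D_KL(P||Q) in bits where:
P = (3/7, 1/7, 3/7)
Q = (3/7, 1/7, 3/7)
0.0000 bits

KL divergence: D_KL(P||Q) = Σ p(x) log(p(x)/q(x))

Computing term by term:
  x=0: 3/7 × log_2[(3/7)/(3/7)] = 3/7 × 0.0000 = 0.0000
  x=1: 1/7 × log_2[(1/7)/(1/7)] = 1/7 × 0.0000 = 0.0000
  x=2: 3/7 × log_2[(3/7)/(3/7)] = 3/7 × 0.0000 = 0.0000

D_KL(P||Q) = 0.0000 bits

Note: KL divergence is always non-negative and equals 0 iff P = Q.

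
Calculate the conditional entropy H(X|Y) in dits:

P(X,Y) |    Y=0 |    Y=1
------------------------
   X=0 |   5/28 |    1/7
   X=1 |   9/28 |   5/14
0.2714 dits

Using the chain rule: H(X|Y) = H(X,Y) - H(Y)

First, compute H(X,Y) = 0.5725 dits

Marginal P(Y) = (1/2, 1/2)
H(Y) = 0.3010 dits

H(X|Y) = H(X,Y) - H(Y) = 0.5725 - 0.3010 = 0.2714 dits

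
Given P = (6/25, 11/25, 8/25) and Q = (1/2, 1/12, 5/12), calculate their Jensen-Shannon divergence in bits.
0.1344 bits

Jensen-Shannon divergence is:
JSD(P||Q) = 0.5 × D_KL(P||M) + 0.5 × D_KL(Q||M)
where M = 0.5 × (P + Q) is the mixture distribution.

M = 0.5 × (6/25, 11/25, 8/25) + 0.5 × (1/2, 1/12, 5/12) = (0.37, 0.261667, 0.368333)

D_KL(P||M) = 0.1151 bits
D_KL(Q||M) = 0.1538 bits

JSD(P||Q) = 0.5 × 0.1151 + 0.5 × 0.1538 = 0.1344 bits

Unlike KL divergence, JSD is symmetric and bounded: 0 ≤ JSD ≤ log(2).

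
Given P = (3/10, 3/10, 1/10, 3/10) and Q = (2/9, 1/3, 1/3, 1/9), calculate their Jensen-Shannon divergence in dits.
0.0256 dits

Jensen-Shannon divergence is:
JSD(P||Q) = 0.5 × D_KL(P||M) + 0.5 × D_KL(Q||M)
where M = 0.5 × (P + Q) is the mixture distribution.

M = 0.5 × (3/10, 3/10, 1/10, 3/10) + 0.5 × (2/9, 1/3, 1/3, 1/9) = (0.261111, 0.316667, 0.216667, 0.205556)

D_KL(P||M) = 0.0267 dits
D_KL(Q||M) = 0.0245 dits

JSD(P||Q) = 0.5 × 0.0267 + 0.5 × 0.0245 = 0.0256 dits

Unlike KL divergence, JSD is symmetric and bounded: 0 ≤ JSD ≤ log(2).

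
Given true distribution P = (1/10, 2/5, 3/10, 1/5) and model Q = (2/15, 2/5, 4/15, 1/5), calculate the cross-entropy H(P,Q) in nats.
1.2864 nats

Cross-entropy: H(P,Q) = -Σ p(x) log q(x)

Alternatively: H(P,Q) = H(P) + D_KL(P||Q)
H(P) = 1.2799 nats
D_KL(P||Q) = 0.0066 nats

H(P,Q) = 1.2799 + 0.0066 = 1.2864 nats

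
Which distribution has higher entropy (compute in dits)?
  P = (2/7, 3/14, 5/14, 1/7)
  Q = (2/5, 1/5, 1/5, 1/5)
P

Computing entropies in dits:
H(P) = 0.5792
H(Q) = 0.5786

Distribution P has higher entropy.

Intuition: The distribution closer to uniform (more spread out) has higher entropy.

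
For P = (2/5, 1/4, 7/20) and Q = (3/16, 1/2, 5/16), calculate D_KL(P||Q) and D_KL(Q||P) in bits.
D_KL(P||Q) = 0.2445, D_KL(Q||P) = 0.2439

KL divergence is not symmetric: D_KL(P||Q) ≠ D_KL(Q||P) in general.

D_KL(P||Q) = 0.2445 bits
D_KL(Q||P) = 0.2439 bits

No, they are not equal!

This asymmetry is why KL divergence is not a true distance metric.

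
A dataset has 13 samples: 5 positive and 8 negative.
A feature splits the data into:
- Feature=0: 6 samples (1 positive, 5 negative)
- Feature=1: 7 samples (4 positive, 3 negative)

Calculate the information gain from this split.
0.1307 bits

Information Gain = H(Y) - H(Y|Feature)

Before split:
P(positive) = 5/13 = 0.3846
H(Y) = 0.9612 bits

After split:
Feature=0: H = 0.6500 bits (weight = 6/13)
Feature=1: H = 0.9852 bits (weight = 7/13)
H(Y|Feature) = (6/13)×0.6500 + (7/13)×0.9852 = 0.8305 bits

Information Gain = 0.9612 - 0.8305 = 0.1307 bits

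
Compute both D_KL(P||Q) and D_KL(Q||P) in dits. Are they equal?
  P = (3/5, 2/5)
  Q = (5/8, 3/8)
D_KL(P||Q) = 0.0006, D_KL(Q||P) = 0.0006

KL divergence is not symmetric: D_KL(P||Q) ≠ D_KL(Q||P) in general.

D_KL(P||Q) = 0.0006 dits
D_KL(Q||P) = 0.0006 dits

In this case they happen to be equal (to 4 decimal places).

This asymmetry is why KL divergence is not a true distance metric.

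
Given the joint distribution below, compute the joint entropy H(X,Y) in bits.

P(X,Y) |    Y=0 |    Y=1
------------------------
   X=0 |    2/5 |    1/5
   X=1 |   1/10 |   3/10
1.8464 bits

Joint entropy is H(X,Y) = -Σ_{x,y} p(x,y) log p(x,y).

Summing over all non-zero entries:
H(X,Y) = -[2/5·log_2(2/5) + 1/5·log_2(1/5) + 1/10·log_2(1/10) + 3/10·log_2(3/10)]
H(X,Y) = 1.8464 bits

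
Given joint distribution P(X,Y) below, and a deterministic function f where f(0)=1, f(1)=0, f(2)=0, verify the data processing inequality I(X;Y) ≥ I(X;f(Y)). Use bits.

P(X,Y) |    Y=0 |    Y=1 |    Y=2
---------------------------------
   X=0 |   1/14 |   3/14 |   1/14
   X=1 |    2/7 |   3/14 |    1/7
I(X;Y) = 0.0571, I(X;f(Y)) = 0.0453, inequality holds: 0.0571 ≥ 0.0453

Data Processing Inequality: For any Markov chain X → Y → Z, we have I(X;Y) ≥ I(X;Z).

Here Z = f(Y) is a deterministic function of Y, forming X → Y → Z.

Original I(X;Y) = 0.0571 bits

After applying f:
P(X,Z) where Z=f(Y):
- P(X,Z=0) = P(X,Y=1) + P(X,Y=2)
- P(X,Z=1) = P(X,Y=0)

I(X;Z) = I(X;f(Y)) = 0.0453 bits

Verification: 0.0571 ≥ 0.0453 ✓

Information cannot be created by processing; the function f can only lose information about X.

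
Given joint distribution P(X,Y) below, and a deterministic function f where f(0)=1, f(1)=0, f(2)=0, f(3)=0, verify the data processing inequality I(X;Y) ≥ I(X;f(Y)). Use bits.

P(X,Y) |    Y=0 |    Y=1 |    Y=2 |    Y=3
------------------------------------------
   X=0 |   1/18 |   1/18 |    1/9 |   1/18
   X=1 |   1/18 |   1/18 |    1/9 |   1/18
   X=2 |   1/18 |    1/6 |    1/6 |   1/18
I(X;Y) = 0.0321, I(X;f(Y)) = 0.0074, inequality holds: 0.0321 ≥ 0.0074

Data Processing Inequality: For any Markov chain X → Y → Z, we have I(X;Y) ≥ I(X;Z).

Here Z = f(Y) is a deterministic function of Y, forming X → Y → Z.

Original I(X;Y) = 0.0321 bits

After applying f:
P(X,Z) where Z=f(Y):
- P(X,Z=0) = P(X,Y=1) + P(X,Y=2) + P(X,Y=3)
- P(X,Z=1) = P(X,Y=0)

I(X;Z) = I(X;f(Y)) = 0.0074 bits

Verification: 0.0321 ≥ 0.0074 ✓

Information cannot be created by processing; the function f can only lose information about X.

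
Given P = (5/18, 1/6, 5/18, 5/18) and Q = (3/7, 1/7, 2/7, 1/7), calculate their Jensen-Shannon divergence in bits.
0.0283 bits

Jensen-Shannon divergence is:
JSD(P||Q) = 0.5 × D_KL(P||M) + 0.5 × D_KL(Q||M)
where M = 0.5 × (P + Q) is the mixture distribution.

M = 0.5 × (5/18, 1/6, 5/18, 5/18) + 0.5 × (3/7, 1/7, 2/7, 1/7) = (0.353175, 0.154762, 0.281746, 0.210317)

D_KL(P||M) = 0.0274 bits
D_KL(Q||M) = 0.0292 bits

JSD(P||Q) = 0.5 × 0.0274 + 0.5 × 0.0292 = 0.0283 bits

Unlike KL divergence, JSD is symmetric and bounded: 0 ≤ JSD ≤ log(2).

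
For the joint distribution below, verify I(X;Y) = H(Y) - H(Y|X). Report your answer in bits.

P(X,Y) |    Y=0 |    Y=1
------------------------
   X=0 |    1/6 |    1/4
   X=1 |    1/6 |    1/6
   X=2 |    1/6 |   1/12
I(X;Y) = 0.0325 bits

Mutual information has multiple equivalent forms:
- I(X;Y) = H(X) - H(X|Y)
- I(X;Y) = H(Y) - H(Y|X)
- I(X;Y) = H(X) + H(Y) - H(X,Y)

Computing all quantities:
H(X) = 1.5546, H(Y) = 1.0000, H(X,Y) = 2.5221
H(X|Y) = 1.5221, H(Y|X) = 0.9675

Verification:
H(X) - H(X|Y) = 1.5546 - 1.5221 = 0.0325
H(Y) - H(Y|X) = 1.0000 - 0.9675 = 0.0325
H(X) + H(Y) - H(X,Y) = 1.5546 + 1.0000 - 2.5221 = 0.0325

All forms give I(X;Y) = 0.0325 bits. ✓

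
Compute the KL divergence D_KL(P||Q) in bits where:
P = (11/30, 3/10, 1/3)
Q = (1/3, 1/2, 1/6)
0.1627 bits

KL divergence: D_KL(P||Q) = Σ p(x) log(p(x)/q(x))

Computing term by term:
  x=0: 11/30 × log_2[(11/30)/(1/3)] = 11/30 × 0.1375 = 0.0504
  x=1: 3/10 × log_2[(3/10)/(1/2)] = 3/10 × -0.7370 = -0.2211
  x=2: 1/3 × log_2[(1/3)/(1/6)] = 1/3 × 1.0000 = 0.3333

D_KL(P||Q) = 0.1627 bits

Note: KL divergence is always non-negative and equals 0 iff P = Q.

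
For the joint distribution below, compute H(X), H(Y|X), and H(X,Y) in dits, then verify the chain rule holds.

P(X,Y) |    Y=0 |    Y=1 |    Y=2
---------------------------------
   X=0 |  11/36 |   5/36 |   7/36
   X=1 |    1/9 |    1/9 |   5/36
H(X,Y) = 0.7458, H(X) = 0.2841, H(Y|X) = 0.4618 (all in dits)

Chain rule: H(X,Y) = H(X) + H(Y|X)

Left side — joint entropy directly:
H(X,Y) = -Σ p(x,y) log p(x,y) = 0.7458 dits

Right side — compute H(Y|X) from the conditional distributions:
P(X) = (23/36, 13/36), so H(X) = 0.2841 dits
H(Y|X) = Σ_x P(X=x) · H(Y|X=x):
  P(Y|X=0) = (11/23, 5/23, 7/23), H(Y|X=0) = 0.4545, weight P(X=0) = 23/36
  P(Y|X=1) = (4/13, 4/13, 5/13), H(Y|X=1) = 0.4746, weight P(X=1) = 13/36
H(Y|X) = 0.4618 dits

H(X) + H(Y|X) = 0.2841 + 0.4618 = 0.7458 dits

Both sides equal 0.7458 dits. ✓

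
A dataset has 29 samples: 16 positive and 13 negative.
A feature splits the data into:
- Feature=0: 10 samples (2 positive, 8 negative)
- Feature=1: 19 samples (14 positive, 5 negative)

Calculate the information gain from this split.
0.1986 bits

Information Gain = H(Y) - H(Y|Feature)

Before split:
P(positive) = 16/29 = 0.5517
H(Y) = 0.9923 bits

After split:
Feature=0: H = 0.7219 bits (weight = 10/29)
Feature=1: H = 0.8315 bits (weight = 19/29)
H(Y|Feature) = (10/29)×0.7219 + (19/29)×0.8315 = 0.7937 bits

Information Gain = 0.9923 - 0.7937 = 0.1986 bits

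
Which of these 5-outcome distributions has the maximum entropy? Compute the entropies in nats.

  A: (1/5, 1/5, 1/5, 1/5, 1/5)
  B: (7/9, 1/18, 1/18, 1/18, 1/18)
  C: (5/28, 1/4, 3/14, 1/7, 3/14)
A

For a discrete distribution over n outcomes, entropy is maximized by the uniform distribution.

Computing entropies:
H(A) = 1.6094 nats
H(B) = 0.8378 nats
H(C) = 1.5924 nats

The uniform distribution (where all probabilities equal 1/5) achieves the maximum entropy of log_e(5) = 1.6094 nats.

Distribution A has the highest entropy.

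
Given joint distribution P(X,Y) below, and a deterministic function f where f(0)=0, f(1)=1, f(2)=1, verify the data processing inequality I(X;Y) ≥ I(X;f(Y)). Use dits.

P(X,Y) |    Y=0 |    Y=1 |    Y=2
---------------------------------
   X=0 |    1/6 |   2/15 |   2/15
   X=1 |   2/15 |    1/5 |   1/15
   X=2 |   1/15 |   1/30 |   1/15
I(X;Y) = 0.0149, I(X;f(Y)) = 0.0007, inequality holds: 0.0149 ≥ 0.0007

Data Processing Inequality: For any Markov chain X → Y → Z, we have I(X;Y) ≥ I(X;Z).

Here Z = f(Y) is a deterministic function of Y, forming X → Y → Z.

Original I(X;Y) = 0.0149 dits

After applying f:
P(X,Z) where Z=f(Y):
- P(X,Z=0) = P(X,Y=0)
- P(X,Z=1) = P(X,Y=1) + P(X,Y=2)

I(X;Z) = I(X;f(Y)) = 0.0007 dits

Verification: 0.0149 ≥ 0.0007 ✓

Information cannot be created by processing; the function f can only lose information about X.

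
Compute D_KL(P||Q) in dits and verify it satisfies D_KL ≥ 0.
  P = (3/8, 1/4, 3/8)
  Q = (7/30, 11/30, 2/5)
0.0252 dits

KL divergence satisfies the Gibbs inequality: D_KL(P||Q) ≥ 0 for all distributions P, Q.

D_KL(P||Q) = Σ p(x) log(p(x)/q(x))
Term by term:
  x=0: 3/8 × log_10[(3/8)/(7/30)] = 0.0773
  x=1: 1/4 × log_10[(1/4)/(11/30)] = -0.0416
  x=2: 3/8 × log_10[(3/8)/(2/5)] = -0.0105
D_KL(P||Q) = 0.0252 dits

D_KL(P||Q) = 0.0252 ≥ 0 ✓

This non-negativity is a fundamental property: relative entropy cannot be negative because it measures how different Q is from P.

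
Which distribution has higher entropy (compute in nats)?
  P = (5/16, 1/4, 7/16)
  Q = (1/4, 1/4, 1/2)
P

Computing entropies in nats:
H(P) = 1.0717
H(Q) = 1.0397

Distribution P has higher entropy.

Intuition: The distribution closer to uniform (more spread out) has higher entropy.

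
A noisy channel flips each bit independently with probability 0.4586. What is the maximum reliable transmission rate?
0.0050 bits

For a binary symmetric channel (BSC) with error probability p:
Capacity C = 1 - H(p) bits per symbol

where H(p) = -p log₂(p) - (1-p) log₂(1-p) is the binary entropy function.

H(0.4586) = 0.9950 bits
C = 1 - 0.9950 = 0.0050 bits per symbol

This means we can reliably transmit up to 0.0050 bits of information per channel use.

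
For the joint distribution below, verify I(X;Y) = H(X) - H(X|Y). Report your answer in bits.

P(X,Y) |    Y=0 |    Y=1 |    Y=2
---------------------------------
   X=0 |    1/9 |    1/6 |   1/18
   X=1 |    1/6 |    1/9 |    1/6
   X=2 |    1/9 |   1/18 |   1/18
I(X;Y) = 0.0579 bits

Mutual information has multiple equivalent forms:
- I(X;Y) = H(X) - H(X|Y)
- I(X;Y) = H(Y) - H(Y|X)
- I(X;Y) = H(X) + H(Y) - H(X,Y)

Computing all quantities:
H(X) = 1.5305, H(Y) = 1.5715, H(X,Y) = 3.0441
H(X|Y) = 1.4726, H(Y|X) = 1.5136

Verification:
H(X) - H(X|Y) = 1.5305 - 1.4726 = 0.0579
H(Y) - H(Y|X) = 1.5715 - 1.5136 = 0.0579
H(X) + H(Y) - H(X,Y) = 1.5305 + 1.5715 - 3.0441 = 0.0579

All forms give I(X;Y) = 0.0579 bits. ✓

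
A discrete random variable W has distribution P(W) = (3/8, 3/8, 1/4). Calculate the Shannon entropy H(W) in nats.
1.0822 nats

Shannon entropy is H(X) = -Σ p(x) log p(x).

For P = (3/8, 3/8, 1/4):
H = -3/8 × log_e(3/8) -3/8 × log_e(3/8) -1/4 × log_e(1/4)
H = 1.0822 nats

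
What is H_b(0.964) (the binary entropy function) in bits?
0.2236 bits

The binary entropy function is:
H(p) = -p log(p) - (1-p) log(1-p)

H(0.964) = -0.964 × log_2(0.964) - 0.036 × log_2(0.036)
H(0.964) = 0.2236 bits

Note: Binary entropy is maximized at p=0.5 (H=1 bit) and minimized at p=0 or p=1 (H=0).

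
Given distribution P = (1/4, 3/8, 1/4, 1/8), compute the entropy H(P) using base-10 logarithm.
0.5737 dits

Shannon entropy is H(X) = -Σ p(x) log p(x).

For P = (1/4, 3/8, 1/4, 1/8):
H = -1/4 × log_10(1/4) -3/8 × log_10(3/8) -1/4 × log_10(1/4) -1/8 × log_10(1/8)
H = 0.5737 dits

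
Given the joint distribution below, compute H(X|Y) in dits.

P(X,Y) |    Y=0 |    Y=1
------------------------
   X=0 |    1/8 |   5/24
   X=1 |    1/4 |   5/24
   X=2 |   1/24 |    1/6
0.4395 dits

Using the chain rule: H(X|Y) = H(X,Y) - H(Y)

First, compute H(X,Y) = 0.7345 dits

Marginal P(Y) = (5/12, 7/12)
H(Y) = 0.2950 dits

H(X|Y) = H(X,Y) - H(Y) = 0.7345 - 0.2950 = 0.4395 dits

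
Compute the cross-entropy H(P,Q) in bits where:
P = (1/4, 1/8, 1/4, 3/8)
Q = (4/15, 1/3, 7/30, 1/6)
2.1691 bits

Cross-entropy: H(P,Q) = -Σ p(x) log q(x)

Alternatively: H(P,Q) = H(P) + D_KL(P||Q)
H(P) = 1.9056 bits
D_KL(P||Q) = 0.2634 bits

H(P,Q) = 1.9056 + 0.2634 = 2.1691 bits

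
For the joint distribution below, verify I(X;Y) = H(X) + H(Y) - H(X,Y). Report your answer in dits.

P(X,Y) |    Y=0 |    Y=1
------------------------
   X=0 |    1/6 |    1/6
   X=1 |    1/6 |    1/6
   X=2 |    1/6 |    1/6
I(X;Y) = 0.0000 dits

Mutual information has multiple equivalent forms:
- I(X;Y) = H(X) - H(X|Y)
- I(X;Y) = H(Y) - H(Y|X)
- I(X;Y) = H(X) + H(Y) - H(X,Y)

Computing all quantities:
H(X) = 0.4771, H(Y) = 0.3010, H(X,Y) = 0.7782
H(X|Y) = 0.4771, H(Y|X) = 0.3010

Verification:
H(X) - H(X|Y) = 0.4771 - 0.4771 = 0.0000
H(Y) - H(Y|X) = 0.3010 - 0.3010 = 0.0000
H(X) + H(Y) - H(X,Y) = 0.4771 + 0.3010 - 0.7782 = 0.0000

All forms give I(X;Y) = 0.0000 dits. ✓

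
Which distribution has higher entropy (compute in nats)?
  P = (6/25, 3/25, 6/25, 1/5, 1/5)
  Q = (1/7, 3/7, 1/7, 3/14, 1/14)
P

Computing entropies in nats:
H(P) = 1.5832
H(Q) = 1.4377

Distribution P has higher entropy.

Intuition: The distribution closer to uniform (more spread out) has higher entropy.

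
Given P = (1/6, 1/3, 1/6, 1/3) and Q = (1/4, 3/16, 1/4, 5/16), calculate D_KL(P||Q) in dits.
0.0339 dits

KL divergence: D_KL(P||Q) = Σ p(x) log(p(x)/q(x))

Computing term by term:
  x=0: 1/6 × log_10[(1/6)/(1/4)] = 1/6 × -0.1761 = -0.0293
  x=1: 1/3 × log_10[(1/3)/(3/16)] = 1/3 × 0.2499 = 0.0833
  x=2: 1/6 × log_10[(1/6)/(1/4)] = 1/6 × -0.1761 = -0.0293
  x=3: 1/3 × log_10[(1/3)/(5/16)] = 1/3 × 0.0280 = 0.0093

D_KL(P||Q) = 0.0339 dits

Note: KL divergence is always non-negative and equals 0 iff P = Q.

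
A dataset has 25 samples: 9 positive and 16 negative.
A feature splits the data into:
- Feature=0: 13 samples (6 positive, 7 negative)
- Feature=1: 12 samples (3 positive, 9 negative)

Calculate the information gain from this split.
0.0355 bits

Information Gain = H(Y) - H(Y|Feature)

Before split:
P(positive) = 9/25 = 0.3600
H(Y) = 0.9427 bits

After split:
Feature=0: H = 0.9957 bits (weight = 13/25)
Feature=1: H = 0.8113 bits (weight = 12/25)
H(Y|Feature) = (13/25)×0.9957 + (12/25)×0.8113 = 0.9072 bits

Information Gain = 0.9427 - 0.9072 = 0.0355 bits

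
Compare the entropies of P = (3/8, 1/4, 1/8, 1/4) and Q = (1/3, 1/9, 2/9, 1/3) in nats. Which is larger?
P

Computing entropies in nats:
H(P) = 1.3209
H(Q) = 1.3108

Distribution P has higher entropy.

Intuition: The distribution closer to uniform (more spread out) has higher entropy.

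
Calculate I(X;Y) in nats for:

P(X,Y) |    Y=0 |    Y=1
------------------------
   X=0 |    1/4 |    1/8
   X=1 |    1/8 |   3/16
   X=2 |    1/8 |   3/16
0.0338 nats

Mutual information: I(X;Y) = H(X) + H(Y) - H(X,Y)

Marginals:
P(X) = (3/8, 5/16, 5/16), H(X) = 1.0948 nats
P(Y) = (1/2, 1/2), H(Y) = 0.6931 nats

Joint entropy: H(X,Y) = 1.7541 nats

I(X;Y) = 1.0948 + 0.6931 - 1.7541 = 0.0338 nats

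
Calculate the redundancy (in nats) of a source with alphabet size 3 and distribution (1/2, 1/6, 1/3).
0.0872 nats

Redundancy measures how far a source is from maximum entropy:
R = H_max - H(X)

Maximum entropy for 3 symbols: H_max = log_e(3) = 1.0986 nats
Actual entropy: H(X) = 1.0114 nats
Redundancy: R = 1.0986 - 1.0114 = 0.0872 nats

This redundancy represents potential for compression: the source could be compressed by 0.0872 nats per symbol.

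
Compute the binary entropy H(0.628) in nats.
0.6600 nats

The binary entropy function is:
H(p) = -p log(p) - (1-p) log(1-p)

H(0.628) = -0.628 × log_e(0.628) - 0.372 × log_e(0.372)
H(0.628) = 0.6600 nats

Note: Binary entropy is maximized at p=0.5 (H=1 bit) and minimized at p=0 or p=1 (H=0).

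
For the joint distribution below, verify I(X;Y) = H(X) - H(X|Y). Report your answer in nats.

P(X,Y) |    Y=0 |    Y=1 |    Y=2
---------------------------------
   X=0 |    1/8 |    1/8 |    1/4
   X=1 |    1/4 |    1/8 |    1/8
I(X;Y) = 0.0425 nats

Mutual information has multiple equivalent forms:
- I(X;Y) = H(X) - H(X|Y)
- I(X;Y) = H(Y) - H(Y|X)
- I(X;Y) = H(X) + H(Y) - H(X,Y)

Computing all quantities:
H(X) = 0.6931, H(Y) = 1.0822, H(X,Y) = 1.7329
H(X|Y) = 0.6507, H(Y|X) = 1.0397

Verification:
H(X) - H(X|Y) = 0.6931 - 0.6507 = 0.0425
H(Y) - H(Y|X) = 1.0822 - 1.0397 = 0.0425
H(X) + H(Y) - H(X,Y) = 0.6931 + 1.0822 - 1.7329 = 0.0425

All forms give I(X;Y) = 0.0425 nats. ✓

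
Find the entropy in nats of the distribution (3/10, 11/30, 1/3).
1.0953 nats

Shannon entropy is H(X) = -Σ p(x) log p(x).

For P = (3/10, 11/30, 1/3):
H = -3/10 × log_e(3/10) -11/30 × log_e(11/30) -1/3 × log_e(1/3)
H = 1.0953 nats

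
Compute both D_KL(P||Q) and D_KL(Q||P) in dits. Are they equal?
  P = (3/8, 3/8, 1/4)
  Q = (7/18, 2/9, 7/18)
D_KL(P||Q) = 0.0313, D_KL(Q||P) = 0.0303

KL divergence is not symmetric: D_KL(P||Q) ≠ D_KL(Q||P) in general.

D_KL(P||Q) = 0.0313 dits
D_KL(Q||P) = 0.0303 dits

No, they are not equal!

This asymmetry is why KL divergence is not a true distance metric.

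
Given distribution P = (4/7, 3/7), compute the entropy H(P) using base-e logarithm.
0.6829 nats

Shannon entropy is H(X) = -Σ p(x) log p(x).

For P = (4/7, 3/7):
H = -4/7 × log_e(4/7) -3/7 × log_e(3/7)
H = 0.6829 nats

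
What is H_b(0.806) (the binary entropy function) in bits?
0.7098 bits

The binary entropy function is:
H(p) = -p log(p) - (1-p) log(1-p)

H(0.806) = -0.806 × log_2(0.806) - 0.194 × log_2(0.194)
H(0.806) = 0.7098 bits

Note: Binary entropy is maximized at p=0.5 (H=1 bit) and minimized at p=0 or p=1 (H=0).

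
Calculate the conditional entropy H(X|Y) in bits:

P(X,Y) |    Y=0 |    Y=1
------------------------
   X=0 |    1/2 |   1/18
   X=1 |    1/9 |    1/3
0.6481 bits

Using the chain rule: H(X|Y) = H(X,Y) - H(Y)

First, compute H(X,Y) = 1.6122 bits

Marginal P(Y) = (11/18, 7/18)
H(Y) = 0.9641 bits

H(X|Y) = H(X,Y) - H(Y) = 1.6122 - 0.9641 = 0.6481 bits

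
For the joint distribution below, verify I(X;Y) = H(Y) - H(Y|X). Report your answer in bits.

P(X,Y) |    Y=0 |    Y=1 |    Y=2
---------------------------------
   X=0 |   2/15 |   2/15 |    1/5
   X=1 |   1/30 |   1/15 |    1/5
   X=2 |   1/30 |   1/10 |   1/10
I(X;Y) = 0.0537 bits

Mutual information has multiple equivalent forms:
- I(X;Y) = H(X) - H(X|Y)
- I(X;Y) = H(Y) - H(Y|X)
- I(X;Y) = H(X) + H(Y) - H(X,Y)

Computing all quantities:
H(X) = 1.5241, H(Y) = 1.4855, H(X,Y) = 2.9559
H(X|Y) = 1.4704, H(Y|X) = 1.4318

Verification:
H(X) - H(X|Y) = 1.5241 - 1.4704 = 0.0537
H(Y) - H(Y|X) = 1.4855 - 1.4318 = 0.0537
H(X) + H(Y) - H(X,Y) = 1.5241 + 1.4855 - 2.9559 = 0.0537

All forms give I(X;Y) = 0.0537 bits. ✓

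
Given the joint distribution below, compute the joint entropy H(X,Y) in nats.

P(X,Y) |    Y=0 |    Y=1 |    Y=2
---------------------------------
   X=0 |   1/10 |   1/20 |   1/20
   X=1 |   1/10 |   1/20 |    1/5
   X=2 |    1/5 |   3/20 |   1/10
2.0685 nats

Joint entropy is H(X,Y) = -Σ_{x,y} p(x,y) log p(x,y).

Summing over all non-zero entries:
H(X,Y) = -[1/10·log_e(1/10) + 1/20·log_e(1/20) + 1/20·log_e(1/20) + 1/10·log_e(1/10) + 1/20·log_e(1/20) + 1/5·log_e(1/5) + 1/5·log_e(1/5) + 3/20·log_e(3/20) + 1/10·log_e(1/10)]
H(X,Y) = 2.0685 nats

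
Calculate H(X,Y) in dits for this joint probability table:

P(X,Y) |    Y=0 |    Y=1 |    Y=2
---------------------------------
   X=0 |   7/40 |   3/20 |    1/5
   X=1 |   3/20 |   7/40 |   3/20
0.7755 dits

Joint entropy is H(X,Y) = -Σ_{x,y} p(x,y) log p(x,y).

Summing over all non-zero entries:
H(X,Y) = -[7/40·log_10(7/40) + 3/20·log_10(3/20) + 1/5·log_10(1/5) + 3/20·log_10(3/20) + 7/40·log_10(7/40) + 3/20·log_10(3/20)]
H(X,Y) = 0.7755 dits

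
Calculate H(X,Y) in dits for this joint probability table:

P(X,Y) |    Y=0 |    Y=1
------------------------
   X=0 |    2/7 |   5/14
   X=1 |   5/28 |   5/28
0.5824 dits

Joint entropy is H(X,Y) = -Σ_{x,y} p(x,y) log p(x,y).

Summing over all non-zero entries:
H(X,Y) = -[2/7·log_10(2/7) + 5/14·log_10(5/14) + 5/28·log_10(5/28) + 5/28·log_10(5/28)]
H(X,Y) = 0.5824 dits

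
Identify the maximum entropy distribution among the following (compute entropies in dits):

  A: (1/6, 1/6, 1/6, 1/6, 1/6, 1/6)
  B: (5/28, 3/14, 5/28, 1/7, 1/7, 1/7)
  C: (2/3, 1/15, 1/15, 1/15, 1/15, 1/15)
A

For a discrete distribution over n outcomes, entropy is maximized by the uniform distribution.

Computing entropies:
H(A) = 0.7782 dits
H(B) = 0.7728 dits
H(C) = 0.5094 dits

The uniform distribution (where all probabilities equal 1/6) achieves the maximum entropy of log_10(6) = 0.7782 dits.

Distribution A has the highest entropy.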